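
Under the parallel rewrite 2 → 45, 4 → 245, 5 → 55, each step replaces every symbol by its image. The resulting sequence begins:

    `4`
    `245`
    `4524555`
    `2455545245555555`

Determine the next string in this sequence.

Rewriting the 16 symbols of 2455545245555555 one by one yields 45 245 55 55 55 245 55 45 245 55 55 55 55 55 55 55; concatenated:

45245555555245554524555555555555555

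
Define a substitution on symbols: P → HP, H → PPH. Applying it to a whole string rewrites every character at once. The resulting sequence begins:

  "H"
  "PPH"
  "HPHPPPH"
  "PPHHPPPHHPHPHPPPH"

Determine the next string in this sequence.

Rewriting the 17 symbols of PPHHPPPHHPHPHPPPH one by one yields HP HP PPH PPH HP HP HP PPH PPH HP PPH HP PPH HP HP HP PPH; concatenated:

HPHPPPHPPHHPHPHPPPHPPHHPPPHHPPPHHPHPHPPPH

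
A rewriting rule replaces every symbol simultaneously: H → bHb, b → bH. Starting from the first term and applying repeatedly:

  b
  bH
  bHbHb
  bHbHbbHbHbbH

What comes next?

Apply φ to bHbHbbHbHbbH symbol by symbol: b→bH, H→bHb, b→bH, H→bHb, b→bH, b→bH, H→bHb, b→bH, H→bHb, b→bH, b→bH, H→bHb; joined: bH bHb bH bHb bH bH bHb bH bHb bH bH bHb.

bHbHbbHbHbbHbHbHbbHbHbbHbHbHb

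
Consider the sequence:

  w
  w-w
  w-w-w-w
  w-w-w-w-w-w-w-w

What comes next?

Every step duplicates the string with '-' between the halves.
So the next term is two copies of w-w-w-w-w-w-w-w with '-' between the halves.

w-w-w-w-w-w-w-w-w-w-w-w-w-w-w-w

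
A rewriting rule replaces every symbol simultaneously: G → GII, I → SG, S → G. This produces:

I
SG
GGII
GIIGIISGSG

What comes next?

Expanding GIIGIISGSG: G→GII, I→SG, I→SG, G→GII, I→SG, I→SG, S→G, G→GII, S→G, G→GII. Concatenated: GII SG SG GII SG SG G GII G GII.

GIISGSGGIISGSGGGIIGGII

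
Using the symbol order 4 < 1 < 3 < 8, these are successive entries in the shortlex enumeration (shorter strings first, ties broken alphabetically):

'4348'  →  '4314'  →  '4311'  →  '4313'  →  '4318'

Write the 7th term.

Advancing 2 positions from 4318 through 4318 → 4334 reaches term 7.

4331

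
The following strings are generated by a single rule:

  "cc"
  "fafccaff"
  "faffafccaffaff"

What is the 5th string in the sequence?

Every step adds faf to the front and aff to the end of the previous string.
From faffafccaffaff, 2 further steps: faffafccaffaff → faffaffafccaffaffaff → (answer).

faffaffaffafccaffaffaffaff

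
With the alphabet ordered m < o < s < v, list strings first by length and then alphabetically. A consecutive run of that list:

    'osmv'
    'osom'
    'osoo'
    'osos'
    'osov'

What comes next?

Find the rightmost character of osov below v, bump it to the next letter, and reset everything to its right to m.

ossm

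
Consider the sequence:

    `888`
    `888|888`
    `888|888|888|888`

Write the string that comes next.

888|888|888|888|888|888|888|888

Each string is two copies of the previous one joined by '|'.
One more doubling of 888|888|888|888 gives the answer.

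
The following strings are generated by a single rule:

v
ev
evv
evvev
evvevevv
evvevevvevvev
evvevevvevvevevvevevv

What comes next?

evvevevvevvevevvevevvevvevevvevvev

From term 3 onward, concatenate the last term with the second-to-last: ev·v = evv, evv·ev = evvev, …
So term 8 is evvevevvevvevevvevevv·evvevevvevvev.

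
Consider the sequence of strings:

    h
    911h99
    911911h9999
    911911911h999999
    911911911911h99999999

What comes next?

s(k+1) = 911·s(k)·99, so each term gains 911 as a prefix and 99 as a suffix.
One more step from 911911911911h99999999 gives the answer.

911911911911911h9999999999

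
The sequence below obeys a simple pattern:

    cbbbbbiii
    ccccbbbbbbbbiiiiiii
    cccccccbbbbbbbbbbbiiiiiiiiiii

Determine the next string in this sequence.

Term n consists of 3n-2 c's, followed by 3n+2 b's, followed by 4n-1 i's (n = 1, 2, …).
Setting n = 4 gives 10, 14, 15 characters in each block.

ccccccccccbbbbbbbbbbbbbbiiiiiiiiiiiiiii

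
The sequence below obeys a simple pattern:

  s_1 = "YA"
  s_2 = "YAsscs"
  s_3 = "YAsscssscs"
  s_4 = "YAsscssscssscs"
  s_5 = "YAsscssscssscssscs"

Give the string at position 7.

YAsscssscssscssscssscssscs

Each term is the previous one with sscs appended.
From YAsscssscssscssscs, 2 further steps: YAsscssscssscssscs → YAsscssscssscssscssscs → (answer).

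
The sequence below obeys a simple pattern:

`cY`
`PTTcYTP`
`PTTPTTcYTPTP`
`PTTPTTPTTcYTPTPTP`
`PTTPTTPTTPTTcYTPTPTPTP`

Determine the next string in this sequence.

PTTPTTPTTPTTPTTcYTPTPTPTPTP

Every step adds PTT to the front and TP to the end of the previous string.
So the next term is PTT·PTTPTTPTTPTTcYTPTPTPTP·TP.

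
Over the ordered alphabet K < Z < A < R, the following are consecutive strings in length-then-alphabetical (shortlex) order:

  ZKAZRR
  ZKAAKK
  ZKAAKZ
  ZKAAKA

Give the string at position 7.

Continuing the enumeration 3 steps past ZKAAKA: ZKAAKA → ZKAAKR → ZKAAZK → (answer).

ZKAAZZ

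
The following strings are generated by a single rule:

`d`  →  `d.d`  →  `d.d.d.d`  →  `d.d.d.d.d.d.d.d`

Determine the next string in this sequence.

s(k+1) = s(k)·.·s(k) — each term doubles the last with '.' between the halves.
Doubling d.d.d.d.d.d.d.d with '.' between the halves:

d.d.d.d.d.d.d.d.d.d.d.d.d.d.d.d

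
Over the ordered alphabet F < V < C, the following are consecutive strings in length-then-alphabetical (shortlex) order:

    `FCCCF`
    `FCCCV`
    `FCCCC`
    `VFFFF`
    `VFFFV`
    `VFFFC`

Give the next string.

VFFVF

The successor of VFFFC increments the rightmost position that isn't already C and resets every position after it to F.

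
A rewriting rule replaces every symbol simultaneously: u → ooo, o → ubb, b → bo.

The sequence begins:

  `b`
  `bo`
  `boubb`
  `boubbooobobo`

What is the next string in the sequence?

Expanding boubbooobobo: b→bo, o→ubb, u→ooo, b→bo, b→bo, o→ubb, o→ubb, o→ubb, b→bo, o→ubb, b→bo, o→ubb. Concatenated: bo ubb ooo bo bo ubb ubb ubb bo ubb bo ubb.

boubboooboboubbubbubbboubbboubb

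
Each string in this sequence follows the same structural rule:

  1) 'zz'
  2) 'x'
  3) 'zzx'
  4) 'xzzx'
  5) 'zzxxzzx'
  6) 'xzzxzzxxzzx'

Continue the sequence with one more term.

From term 3 onward, concatenate the second-to-last term with the last: zz·x = zzx, x·zzx = xzzx, …
The next term joins zzxxzzx and xzzxzzxxzzx.

zzxxzzxxzzxzzxxzzx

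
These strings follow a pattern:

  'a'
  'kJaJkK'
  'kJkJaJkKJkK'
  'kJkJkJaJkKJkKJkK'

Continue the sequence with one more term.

Each term wraps the previous one in kJ on the left and JkK on the right.
Applying this once more to kJkJkJaJkKJkKJkK:

kJkJkJkJaJkKJkKJkKJkK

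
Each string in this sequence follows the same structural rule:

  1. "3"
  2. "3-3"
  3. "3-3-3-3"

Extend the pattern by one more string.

3-3-3-3-3-3-3-3

Every step duplicates the string with '-' between the halves.
One more doubling of 3-3-3-3 gives the answer.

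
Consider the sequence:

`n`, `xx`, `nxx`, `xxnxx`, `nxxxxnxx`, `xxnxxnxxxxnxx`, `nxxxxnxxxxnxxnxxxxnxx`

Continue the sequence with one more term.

Each term (from the third on) is the two preceding terms concatenated in order: term 3 = n·xx = nxx.
So term 8 is xxnxxnxxxxnxx·nxxxxnxxxxnxxnxxxxnxx.

xxnxxnxxxxnxxnxxxxnxxxxnxxnxxxxnxx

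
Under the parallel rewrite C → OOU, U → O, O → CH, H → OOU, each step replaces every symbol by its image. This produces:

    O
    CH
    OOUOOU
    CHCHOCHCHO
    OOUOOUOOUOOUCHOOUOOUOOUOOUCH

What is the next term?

φ(OOUOOUOOUOOUCHOOUOOUOOUOOUCH) expands symbol-by-symbol to CH CH O CH CH O CH CH O CH CH O OOU OOU CH CH O CH CH O CH CH O CH CH O OOU OOU; joining the 28 pieces gives the next term.

CHCHOCHCHOCHCHOCHCHOOOUOOUCHCHOCHCHOCHCHOCHCHOOOUOOU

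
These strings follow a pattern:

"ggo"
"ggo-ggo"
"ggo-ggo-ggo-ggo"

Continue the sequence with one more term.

Each string is two copies of the previous one joined by '-'.
Doubling ggo-ggo-ggo-ggo with '-' between the halves:

ggo-ggo-ggo-ggo-ggo-ggo-ggo-ggo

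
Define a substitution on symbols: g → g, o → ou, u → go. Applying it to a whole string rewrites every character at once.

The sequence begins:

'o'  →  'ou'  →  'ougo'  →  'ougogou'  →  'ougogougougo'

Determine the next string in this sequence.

ougogougougogougogou

Expanding ougogougougo: o→ou, u→go, g→g, o→ou, g→g, o→ou, u→go, g→g, o→ou, u→go, g→g, o→ou. Concatenated: ou go g ou g ou go g ou go g ou.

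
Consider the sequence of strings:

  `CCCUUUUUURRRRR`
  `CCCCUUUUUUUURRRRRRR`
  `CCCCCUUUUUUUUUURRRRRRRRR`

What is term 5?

Each string has the form C^{n+1} U^{2n+2} R^{2n+1}, where the shown terms are n = 2, 3, 4.
For term 5, n = 6, so the run lengths are 7, 14, 13.

CCCCCCCUUUUUUUUUUUUUURRRRRRRRRRRRR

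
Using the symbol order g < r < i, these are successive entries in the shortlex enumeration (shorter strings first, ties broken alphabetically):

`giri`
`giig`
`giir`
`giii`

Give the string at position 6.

rggr

Stepping forward 2 times from giii: giii → rggg, then the target.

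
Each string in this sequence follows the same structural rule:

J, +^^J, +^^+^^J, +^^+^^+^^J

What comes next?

+^^+^^+^^+^^J

Every step adds +^^ at the front: s(k+1) = +^^·s(k).
So the next term is +^^·+^^+^^+^^J.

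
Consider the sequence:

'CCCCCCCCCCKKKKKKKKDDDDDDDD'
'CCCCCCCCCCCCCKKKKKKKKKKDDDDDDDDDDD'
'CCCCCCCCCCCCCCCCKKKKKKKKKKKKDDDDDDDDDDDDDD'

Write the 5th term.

Term n consists of 3n+1 C's, followed by 2n+2 K's, followed by 3n-1 D's, where the shown terms are n = 3, 4, 5.
At n = 7 the blocks have lengths 22, 16, 20.

CCCCCCCCCCCCCCCCCCCCCCKKKKKKKKKKKKKKKKDDDDDDDDDDDDDDDDDDDD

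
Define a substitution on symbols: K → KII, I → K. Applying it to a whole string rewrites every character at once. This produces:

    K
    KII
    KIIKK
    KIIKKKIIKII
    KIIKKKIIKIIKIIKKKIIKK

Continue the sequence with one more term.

Applying the rule to each of the 21 symbols of KIIKKKIIKIIKIIKKKIIKK gives the pieces KII K K KII KII KII K K KII K K KII K K KII KII KII K K KII KII, which concatenate to the answer.

KIIKKKIIKIIKIIKKKIIKKKIIKKKIIKIIKIIKKKIIKII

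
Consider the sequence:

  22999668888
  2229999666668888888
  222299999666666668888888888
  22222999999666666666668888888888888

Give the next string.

Each string has the form 2^{n+1} 9^{n+2} 6^{3n-1} 8^{3n+1} (n = 1, 2, …).
Setting n = 5 gives 6, 7, 14, 16 characters in each block.

2222229999999666666666666668888888888888888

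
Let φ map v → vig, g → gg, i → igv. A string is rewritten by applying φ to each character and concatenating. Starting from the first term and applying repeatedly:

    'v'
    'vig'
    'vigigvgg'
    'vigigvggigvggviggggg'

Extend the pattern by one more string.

vigigvggigvggvigggggigvggvigggggvigigvgggggggggg

Applying the rule to each of the 20 symbols of vigigvggigvggviggggg gives the pieces vig igv gg igv gg vig gg gg igv gg vig gg gg vig igv gg gg gg gg gg, which concatenate to the answer.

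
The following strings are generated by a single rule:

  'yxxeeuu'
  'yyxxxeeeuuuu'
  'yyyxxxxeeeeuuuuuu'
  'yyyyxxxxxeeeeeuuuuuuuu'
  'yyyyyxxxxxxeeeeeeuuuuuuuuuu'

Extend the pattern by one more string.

yyyyyyxxxxxxxeeeeeeeuuuuuuuuuuuu

Each string has the form y^{n} x^{n+1} e^{n+1} u^{2n} (n = 1, 2, …).
At n = 6 the blocks have lengths 6, 7, 7, 12.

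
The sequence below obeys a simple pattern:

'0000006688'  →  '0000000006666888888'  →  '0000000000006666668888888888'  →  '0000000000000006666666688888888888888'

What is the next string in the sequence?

0000000000000000006666666666888888888888888888

The n-th term is 3n+3 0's then 2n 6's then 4n-2 8's (n = 1, 2, …).
For the next term, n = 5, so the run lengths are 18, 10, 18.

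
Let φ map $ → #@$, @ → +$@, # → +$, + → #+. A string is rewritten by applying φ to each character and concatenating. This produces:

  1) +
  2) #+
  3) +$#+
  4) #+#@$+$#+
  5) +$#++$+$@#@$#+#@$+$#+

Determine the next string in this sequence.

#+#@$+$#+#+#@$#+#@$+$@+$+$@#@$+$#++$+$@#@$#+#@$+$#+

φ(+$#++$+$@#@$#+#@$+$#+) expands symbol-by-symbol to #+ #@$ +$ #+ #+ #@$ #+ #@$ +$@ +$ +$@ #@$ +$ #+ +$ +$@ #@$ #+ #@$ +$ #+; joining the 21 pieces gives the next term.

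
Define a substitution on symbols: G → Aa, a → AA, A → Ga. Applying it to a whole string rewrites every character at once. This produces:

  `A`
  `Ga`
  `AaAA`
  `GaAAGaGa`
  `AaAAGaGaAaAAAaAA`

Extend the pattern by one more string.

Rewriting the 16 symbols of AaAAGaGaAaAAAaAA one by one yields Ga AA Ga Ga Aa AA Aa AA Ga AA Ga Ga Ga AA Ga Ga; concatenated:

GaAAGaGaAaAAAaAAGaAAGaGaGaAAGaGa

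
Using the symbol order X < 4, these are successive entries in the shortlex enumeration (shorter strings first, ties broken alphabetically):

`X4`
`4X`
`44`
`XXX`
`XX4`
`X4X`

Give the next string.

X44

The successor of X4X increments the rightmost position that isn't already 4 and resets every position after it to X.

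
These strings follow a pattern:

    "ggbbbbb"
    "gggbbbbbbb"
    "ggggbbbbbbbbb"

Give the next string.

gggggbbbbbbbbbbb

Reading off run lengths: g runs 2, 3, 4; b runs 5, 7, 9 — each is linear in n, where the shown terms are n = 3, 4, 5.
At n = 6 the blocks have lengths 5, 11.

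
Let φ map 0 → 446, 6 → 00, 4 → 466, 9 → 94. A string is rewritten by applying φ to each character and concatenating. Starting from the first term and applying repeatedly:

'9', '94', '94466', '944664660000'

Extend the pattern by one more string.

Rewriting each symbol of 944664660000: 9→94, 4→466, 4→466, 6→00, 6→00, 4→466, 6→00, 6→00, 0→446, 0→446, 0→446, 0→446, which concatenates to 94 466 466 00 00 466 00 00 446 446 446 446.

9446646600004660000446446446446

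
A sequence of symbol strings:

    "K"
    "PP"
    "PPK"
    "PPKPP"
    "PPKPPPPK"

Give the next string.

From term 3 onward, concatenate the last term with the second-to-last: PP·K = PPK, PPK·PP = PPKPP, …
Continuing: PPKPPPPK · PPKPP gives term 6.

PPKPPPPKPPKPP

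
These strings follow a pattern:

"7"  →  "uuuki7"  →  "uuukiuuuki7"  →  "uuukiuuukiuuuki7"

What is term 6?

Every step adds uuuki at the front: s(k+1) = uuuki·s(k).
From uuukiuuukiuuuki7, 2 further steps: uuukiuuukiuuuki7 → uuukiuuukiuuukiuuuki7 → (answer).

uuukiuuukiuuukiuuukiuuuki7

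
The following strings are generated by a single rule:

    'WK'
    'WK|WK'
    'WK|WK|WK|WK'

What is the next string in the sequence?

WK|WK|WK|WK|WK|WK|WK|WK

Each string is two copies of the previous one joined by '|'.
One more doubling of WK|WK|WK|WK gives the answer.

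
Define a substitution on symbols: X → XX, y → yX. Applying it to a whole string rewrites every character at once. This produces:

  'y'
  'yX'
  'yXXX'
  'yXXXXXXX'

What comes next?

Rewriting each symbol of yXXXXXXX: y→yX, X→XX, X→XX, X→XX, X→XX, X→XX, X→XX, X→XX, which concatenates to yX XX XX XX XX XX XX XX.

yXXXXXXXXXXXXXXX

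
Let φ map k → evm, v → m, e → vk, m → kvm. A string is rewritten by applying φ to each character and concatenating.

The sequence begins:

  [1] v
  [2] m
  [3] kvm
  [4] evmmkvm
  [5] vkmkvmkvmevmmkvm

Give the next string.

mevmkvmevmmkvmevmmkvmvkmkvmkvmevmmkvm

Applying the rule to each of the 16 symbols of vkmkvmkvmevmmkvm gives the pieces m evm kvm evm m kvm evm m kvm vk m kvm kvm evm m kvm, which concatenate to the answer.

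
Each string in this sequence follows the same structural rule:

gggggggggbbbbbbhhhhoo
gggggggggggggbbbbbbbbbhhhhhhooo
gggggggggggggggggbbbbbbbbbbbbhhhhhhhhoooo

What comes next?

gggggggggggggggggggggbbbbbbbbbbbbbbbhhhhhhhhhhooooo

Term n consists of 4n+1 g's, followed by 3n b's, followed by 2n h's, followed by n o's, where the shown terms are n = 2, 3, 4.
For the next term, n = 5, so the run lengths are 21, 15, 10, 5.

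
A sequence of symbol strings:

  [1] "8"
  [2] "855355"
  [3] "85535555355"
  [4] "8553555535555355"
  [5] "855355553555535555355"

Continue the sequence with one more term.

85535555355553555535555355

The strings grow by a fixed suffix 55355 each time.
So the next term is 855355553555535555355·55355.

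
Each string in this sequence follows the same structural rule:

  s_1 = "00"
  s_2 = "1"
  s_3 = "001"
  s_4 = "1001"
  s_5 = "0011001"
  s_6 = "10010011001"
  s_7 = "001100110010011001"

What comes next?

This is a Fibonacci-style word recurrence s(k) = s(k−2)·s(k−1): e.g. 00·1 = 001.
So term 8 is 10010011001·001100110010011001.

10010011001001100110010011001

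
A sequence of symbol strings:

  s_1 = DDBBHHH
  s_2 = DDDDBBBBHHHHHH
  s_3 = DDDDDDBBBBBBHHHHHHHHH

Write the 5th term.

The n-th term is 2n D's then 2n B's then 3n H's (n = 1, 2, …).
For term 5, n = 5, so the run lengths are 10, 10, 15.

DDDDDDDDDDBBBBBBBBBBHHHHHHHHHHHHHHH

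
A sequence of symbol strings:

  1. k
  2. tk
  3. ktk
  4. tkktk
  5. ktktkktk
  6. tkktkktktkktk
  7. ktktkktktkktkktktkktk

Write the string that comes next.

tkktkktktkktkktktkktktkktkktktkktk

Each term (from the third on) is the two preceding terms concatenated in order: term 3 = k·tk = ktk.
The next term joins tkktkktktkktk and ktktkktktkktkktktkktk.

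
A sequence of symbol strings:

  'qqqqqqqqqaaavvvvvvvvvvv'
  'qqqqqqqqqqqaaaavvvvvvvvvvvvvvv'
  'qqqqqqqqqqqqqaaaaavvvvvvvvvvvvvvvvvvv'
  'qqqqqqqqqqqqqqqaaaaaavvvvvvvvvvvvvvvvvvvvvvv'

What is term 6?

qqqqqqqqqqqqqqqqqqqaaaaaaaavvvvvvvvvvvvvvvvvvvvvvvvvvvvvvv

Each string has the form q^{2n+3} a^{n} v^{4n-1}, where the shown terms are n = 3, 4, 5, 6.
For term 6, n = 8, so the run lengths are 19, 8, 31.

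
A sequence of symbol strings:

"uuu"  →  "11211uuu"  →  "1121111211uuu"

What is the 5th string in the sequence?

11211112111121111211uuu

Each term is the previous one with 11211 prepended.
From 1121111211uuu, 2 further steps: 1121111211uuu → 112111121111211uuu → (answer).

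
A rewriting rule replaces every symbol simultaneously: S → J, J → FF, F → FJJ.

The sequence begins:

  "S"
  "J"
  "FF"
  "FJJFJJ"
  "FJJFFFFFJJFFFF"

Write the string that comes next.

Rewriting the 14 symbols of FJJFFFFFJJFFFF one by one yields FJJ FF FF FJJ FJJ FJJ FJJ FJJ FF FF FJJ FJJ FJJ FJJ; concatenated:

FJJFFFFFJJFJJFJJFJJFJJFFFFFJJFJJFJJFJJ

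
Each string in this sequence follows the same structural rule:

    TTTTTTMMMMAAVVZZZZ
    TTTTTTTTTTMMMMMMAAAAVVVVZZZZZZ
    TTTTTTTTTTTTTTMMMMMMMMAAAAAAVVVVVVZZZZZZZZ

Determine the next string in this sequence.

TTTTTTTTTTTTTTTTTTMMMMMMMMMMAAAAAAAAVVVVVVVVZZZZZZZZZZ

Term n consists of 4n-2 T's, followed by 2n M's, followed by 2n-2 A's, followed by 2n-2 V's, followed by 2n Z's, where the shown terms are n = 2, 3, 4.
For the next term, n = 5, so the run lengths are 18, 10, 8, 8, 10.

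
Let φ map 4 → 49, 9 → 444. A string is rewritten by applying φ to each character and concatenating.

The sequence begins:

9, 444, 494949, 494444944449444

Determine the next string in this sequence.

494444949494944449494949444494949

Applying the rule to each of the 15 symbols of 494444944449444 gives the pieces 49 444 49 49 49 49 444 49 49 49 49 444 49 49 49, which concatenate to the answer.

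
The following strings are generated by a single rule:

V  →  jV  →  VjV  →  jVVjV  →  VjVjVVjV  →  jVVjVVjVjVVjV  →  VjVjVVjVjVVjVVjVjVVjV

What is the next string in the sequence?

jVVjVVjVjVVjVVjVjVVjVjVVjVVjVjVVjV

This is a Fibonacci-style word recurrence s(k) = s(k−2)·s(k−1): e.g. V·jV = VjV.
The next term joins jVVjVVjVjVVjV and VjVjVVjVjVVjVVjVjVVjV.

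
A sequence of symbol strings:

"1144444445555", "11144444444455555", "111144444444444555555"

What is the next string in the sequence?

Term n consists of n-1 1's, followed by 2n+1 4's, followed by n+1 5's, where the shown terms are n = 3, 4, 5.
Setting n = 6 gives 5, 13, 7 characters in each block.

1111144444444444445555555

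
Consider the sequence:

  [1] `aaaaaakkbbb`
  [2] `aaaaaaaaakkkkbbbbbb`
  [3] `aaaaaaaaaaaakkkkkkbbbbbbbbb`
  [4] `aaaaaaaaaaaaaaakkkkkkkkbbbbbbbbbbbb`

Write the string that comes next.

aaaaaaaaaaaaaaaaaakkkkkkkkkkbbbbbbbbbbbbbbb

Term n consists of 3n+3 a's, followed by 2n k's, followed by 3n b's (n = 1, 2, …).
At n = 5 the blocks have lengths 18, 10, 15.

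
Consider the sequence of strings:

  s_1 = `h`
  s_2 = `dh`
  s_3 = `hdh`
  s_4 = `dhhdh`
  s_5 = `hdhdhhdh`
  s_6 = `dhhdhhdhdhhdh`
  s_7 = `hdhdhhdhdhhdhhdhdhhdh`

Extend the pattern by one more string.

Each term (from the third on) is the two preceding terms concatenated in order: term 3 = h·dh = hdh.
Continuing: dhhdhhdhdhhdh · hdhdhhdhdhhdhhdhdhhdh gives term 8.

dhhdhhdhdhhdhhdhdhhdhdhhdhhdhdhhdh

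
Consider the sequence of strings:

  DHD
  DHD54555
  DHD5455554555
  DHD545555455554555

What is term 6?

DHD5455554555545555455554555

Every step adds 54555 to the end: s(k+1) = s(k)·54555.
From DHD545555455554555, 2 further steps: DHD545555455554555 → DHD54555545555455554555 → (answer).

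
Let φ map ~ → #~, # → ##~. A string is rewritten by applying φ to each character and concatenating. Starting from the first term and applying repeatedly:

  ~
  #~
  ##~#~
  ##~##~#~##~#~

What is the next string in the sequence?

Applying the rule to each of the 13 symbols of ##~##~#~##~#~ gives the pieces ##~ ##~ #~ ##~ ##~ #~ ##~ #~ ##~ ##~ #~ ##~ #~, which concatenate to the answer.

##~##~#~##~##~#~##~#~##~##~#~##~#~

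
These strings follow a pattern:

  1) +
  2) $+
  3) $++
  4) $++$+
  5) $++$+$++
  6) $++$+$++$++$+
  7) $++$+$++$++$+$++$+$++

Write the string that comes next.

This is a Fibonacci-style word recurrence s(k) = s(k−1)·s(k−2): e.g. $+·+ = $++.
Continuing: $++$+$++$++$+$++$+$++ · $++$+$++$++$+ gives term 8.

$++$+$++$++$+$++$+$++$++$+$++$++$+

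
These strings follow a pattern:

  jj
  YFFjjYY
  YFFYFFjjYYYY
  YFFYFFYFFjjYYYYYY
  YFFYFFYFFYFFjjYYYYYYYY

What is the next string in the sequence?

YFFYFFYFFYFFYFFjjYYYYYYYYYY

Each term wraps the previous one in YFF on the left and YY on the right.
So the next term is YFF·YFFYFFYFFYFFjjYYYYYYYY·YY.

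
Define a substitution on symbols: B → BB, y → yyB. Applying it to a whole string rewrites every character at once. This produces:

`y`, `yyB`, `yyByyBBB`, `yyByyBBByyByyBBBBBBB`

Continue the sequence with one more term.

yyByyBBByyByyBBBBBBByyByyBBByyByyBBBBBBBBBBBBBBB

Applying the rule to each of the 20 symbols of yyByyBBByyByyBBBBBBB gives the pieces yyB yyB BB yyB yyB BB BB BB yyB yyB BB yyB yyB BB BB BB BB BB BB BB, which concatenate to the answer.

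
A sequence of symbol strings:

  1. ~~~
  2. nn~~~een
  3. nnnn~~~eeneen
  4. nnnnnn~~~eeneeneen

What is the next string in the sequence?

Each term wraps the previous one in nn on the left and een on the right.
Applying this once more to nnnnnn~~~eeneeneen:

nnnnnnnn~~~eeneeneeneen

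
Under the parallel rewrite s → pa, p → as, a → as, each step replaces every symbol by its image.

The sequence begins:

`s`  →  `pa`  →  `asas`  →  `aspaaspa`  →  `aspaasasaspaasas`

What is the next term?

Applying the rule to each of the 16 symbols of aspaasasaspaasas gives the pieces as pa as as as pa as pa as pa as as as pa as pa, which concatenate to the answer.

aspaasasaspaaspaaspaasasaspaaspa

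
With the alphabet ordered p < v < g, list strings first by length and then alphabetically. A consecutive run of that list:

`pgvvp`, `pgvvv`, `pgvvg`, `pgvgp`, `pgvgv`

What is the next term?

pgvgg

Find the rightmost character of pgvgv below g, bump it to the next letter, and reset everything to its right to p.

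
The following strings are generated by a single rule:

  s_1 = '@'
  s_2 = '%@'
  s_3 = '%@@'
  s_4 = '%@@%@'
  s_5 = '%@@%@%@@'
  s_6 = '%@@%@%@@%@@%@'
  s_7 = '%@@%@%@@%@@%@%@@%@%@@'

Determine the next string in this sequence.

%@@%@%@@%@@%@%@@%@%@@%@@%@%@@%@@%@

From term 3 onward, concatenate the last term with the second-to-last: %@·@ = %@@, %@@·%@ = %@@%@, …
The next term joins %@@%@%@@%@@%@%@@%@%@@ and %@@%@%@@%@@%@.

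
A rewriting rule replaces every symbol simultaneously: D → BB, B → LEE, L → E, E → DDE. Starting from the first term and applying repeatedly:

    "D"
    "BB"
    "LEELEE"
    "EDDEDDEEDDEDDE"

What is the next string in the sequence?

Rewriting the 14 symbols of EDDEDDEEDDEDDE one by one yields DDE BB BB DDE BB BB DDE DDE BB BB DDE BB BB DDE; concatenated:

DDEBBBBDDEBBBBDDEDDEBBBBDDEBBBBDDE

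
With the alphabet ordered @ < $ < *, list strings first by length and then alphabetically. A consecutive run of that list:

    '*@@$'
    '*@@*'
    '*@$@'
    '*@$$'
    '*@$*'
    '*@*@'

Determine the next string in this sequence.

Find the rightmost character of *@*@ below *, bump it to the next letter, and reset everything to its right to @.

*@*$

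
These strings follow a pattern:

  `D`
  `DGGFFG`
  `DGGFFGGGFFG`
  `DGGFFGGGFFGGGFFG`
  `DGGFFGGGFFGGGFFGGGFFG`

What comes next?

Every step adds GGFFG to the end: s(k+1) = s(k)·GGFFG.
So the next term is DGGFFGGGFFGGGFFGGGFFG·GGFFG.

DGGFFGGGFFGGGFFGGGFFGGGFFG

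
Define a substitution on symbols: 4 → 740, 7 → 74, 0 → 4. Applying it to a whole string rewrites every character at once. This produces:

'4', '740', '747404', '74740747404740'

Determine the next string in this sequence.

Replace each of the 14 characters of 74740747404740 in place — 74 740 74 740 4 74 740 74 740 4 740 74 740 4 — and concatenate.

7474074740474740747404740747404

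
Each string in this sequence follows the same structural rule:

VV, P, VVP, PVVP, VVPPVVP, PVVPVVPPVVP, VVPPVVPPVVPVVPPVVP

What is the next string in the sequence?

This is a Fibonacci-style word recurrence s(k) = s(k−2)·s(k−1): e.g. VV·P = VVP.
Continuing: PVVPVVPPVVP · VVPPVVPPVVPVVPPVVP gives term 8.

PVVPVVPPVVPVVPPVVPPVVPVVPPVVP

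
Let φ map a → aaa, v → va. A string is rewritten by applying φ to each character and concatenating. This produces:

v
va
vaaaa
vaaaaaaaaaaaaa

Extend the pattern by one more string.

vaaaaaaaaaaaaaaaaaaaaaaaaaaaaaaaaaaaaaaaa

Replace each of the 14 characters of vaaaaaaaaaaaaa in place — va aaa aaa aaa aaa aaa aaa aaa aaa aaa aaa aaa aaa aaa — and concatenate.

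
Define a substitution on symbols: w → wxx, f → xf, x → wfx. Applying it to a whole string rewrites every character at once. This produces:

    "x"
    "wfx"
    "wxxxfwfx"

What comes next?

wxxwfxwfxwfxxfwxxxfwfx

Expanding wxxxfwfx: w→wxx, x→wfx, x→wfx, x→wfx, f→xf, w→wxx, f→xf, x→wfx. Concatenated: wxx wfx wfx wfx xf wxx xf wfx.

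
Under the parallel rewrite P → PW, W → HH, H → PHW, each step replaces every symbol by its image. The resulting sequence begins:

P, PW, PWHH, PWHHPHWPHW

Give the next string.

Expanding PWHHPHWPHW: P→PW, W→HH, H→PHW, H→PHW, P→PW, H→PHW, W→HH, P→PW, H→PHW, W→HH. Concatenated: PW HH PHW PHW PW PHW HH PW PHW HH.

PWHHPHWPHWPWPHWHHPWPHWHH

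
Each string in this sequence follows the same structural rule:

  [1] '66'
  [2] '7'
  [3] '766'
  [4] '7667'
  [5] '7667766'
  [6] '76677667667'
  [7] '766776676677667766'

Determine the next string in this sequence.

From term 3 onward, concatenate the last term with the second-to-last: 7·66 = 766, 766·7 = 7667, …
So term 8 is 766776676677667766·76677667667.

76677667667766776676677667667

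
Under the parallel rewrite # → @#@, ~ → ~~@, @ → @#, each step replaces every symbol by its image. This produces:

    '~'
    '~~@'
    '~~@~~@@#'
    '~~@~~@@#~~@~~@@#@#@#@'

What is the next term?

Rewriting the 21 symbols of ~~@~~@@#~~@~~@@#@#@#@ one by one yields ~~@ ~~@ @# ~~@ ~~@ @# @# @#@ ~~@ ~~@ @# ~~@ ~~@ @# @# @#@ @# @#@ @# @#@ @#; concatenated:

~~@~~@@#~~@~~@@#@#@#@~~@~~@@#~~@~~@@#@#@#@@#@#@@#@#@@#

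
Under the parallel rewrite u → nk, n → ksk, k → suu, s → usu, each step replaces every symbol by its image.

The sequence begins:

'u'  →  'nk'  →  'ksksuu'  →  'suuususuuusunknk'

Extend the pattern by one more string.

Applying the rule to each of the 16 symbols of suuususuuusunknk gives the pieces usu nk nk nk usu nk usu nk nk nk usu nk ksk suu ksk suu, which concatenate to the answer.

usunknknkusunkusunknknkusunkksksuuksksuu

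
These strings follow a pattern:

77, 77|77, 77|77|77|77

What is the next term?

77|77|77|77|77|77|77|77

Each string is two copies of the previous one joined by '|'.
One more doubling of 77|77|77|77 gives the answer.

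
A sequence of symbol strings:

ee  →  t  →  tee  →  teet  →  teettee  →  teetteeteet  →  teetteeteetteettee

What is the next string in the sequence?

Each term (from the third on) is the previous term followed by the one before it: term 3 = t·ee = tee.
So term 8 is teetteeteetteettee·teetteeteet.

teetteeteetteetteeteetteeteet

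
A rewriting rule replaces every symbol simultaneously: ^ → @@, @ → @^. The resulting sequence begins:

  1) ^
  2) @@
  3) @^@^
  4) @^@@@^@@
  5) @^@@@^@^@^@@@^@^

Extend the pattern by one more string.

Applying the rule to each of the 16 symbols of @^@@@^@^@^@@@^@^ gives the pieces @^ @@ @^ @^ @^ @@ @^ @@ @^ @@ @^ @^ @^ @@ @^ @@, which concatenate to the answer.

@^@@@^@^@^@@@^@@@^@@@^@^@^@@@^@@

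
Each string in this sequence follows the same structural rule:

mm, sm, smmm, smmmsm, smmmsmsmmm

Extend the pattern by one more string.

This is a Fibonacci-style word recurrence s(k) = s(k−1)·s(k−2): e.g. sm·mm = smmm.
Continuing: smmmsmsmmm · smmmsm gives term 6.

smmmsmsmmmsmmmsm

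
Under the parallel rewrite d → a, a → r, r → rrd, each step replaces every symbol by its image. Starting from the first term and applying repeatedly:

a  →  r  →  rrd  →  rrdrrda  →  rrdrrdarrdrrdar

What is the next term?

Rewriting the 15 symbols of rrdrrdarrdrrdar one by one yields rrd rrd a rrd rrd a r rrd rrd a rrd rrd a r rrd; concatenated:

rrdrrdarrdrrdarrrdrrdarrdrrdarrrd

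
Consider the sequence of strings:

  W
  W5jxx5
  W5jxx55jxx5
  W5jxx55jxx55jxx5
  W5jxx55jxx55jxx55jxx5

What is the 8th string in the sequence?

W5jxx55jxx55jxx55jxx55jxx55jxx55jxx5

Every step adds 5jxx5 to the end: s(k+1) = s(k)·5jxx5.
From W5jxx55jxx55jxx55jxx5, 3 further steps: W5jxx55jxx55jxx55jxx5 → W5jxx55jxx55jxx55jxx55jxx5 → W5jxx55jxx55jxx55jxx55jxx55jxx5 → (answer).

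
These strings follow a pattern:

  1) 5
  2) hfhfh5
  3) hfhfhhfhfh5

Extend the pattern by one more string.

Each term is the previous one with hfhfh prepended.
One more step from hfhfhhfhfh5 gives the answer.

hfhfhhfhfhhfhfh5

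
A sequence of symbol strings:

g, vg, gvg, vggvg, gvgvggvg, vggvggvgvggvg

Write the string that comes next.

gvgvggvgvggvggvgvggvg

Each term (from the third on) is the two preceding terms concatenated in order: term 3 = g·vg = gvg.
The next term joins gvgvggvg and vggvggvgvggvg.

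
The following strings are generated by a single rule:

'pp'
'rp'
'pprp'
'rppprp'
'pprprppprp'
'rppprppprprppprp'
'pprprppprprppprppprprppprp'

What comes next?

This is a Fibonacci-style word recurrence s(k) = s(k−2)·s(k−1): e.g. pp·rp = pprp.
So term 8 is rppprppprprppprp·pprprppprprppprppprprppprp.

rppprppprprppprppprprppprprppprppprprppprp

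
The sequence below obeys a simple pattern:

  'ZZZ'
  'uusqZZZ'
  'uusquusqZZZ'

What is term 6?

uusquusquusquusquusqZZZ

The strings grow by a fixed prefix uusq each time.
From uusquusqZZZ, 3 further steps: uusquusqZZZ → uusquusquusqZZZ → uusquusquusquusqZZZ → (answer).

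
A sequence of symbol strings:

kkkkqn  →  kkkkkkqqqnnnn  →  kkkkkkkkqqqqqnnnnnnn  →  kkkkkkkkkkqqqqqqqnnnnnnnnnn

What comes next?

Each string has the form k^{2n+2} q^{2n-1} n^{3n-2} (n = 1, 2, …).
Setting n = 5 gives 12, 9, 13 characters in each block.

kkkkkkkkkkkkqqqqqqqqqnnnnnnnnnnnnn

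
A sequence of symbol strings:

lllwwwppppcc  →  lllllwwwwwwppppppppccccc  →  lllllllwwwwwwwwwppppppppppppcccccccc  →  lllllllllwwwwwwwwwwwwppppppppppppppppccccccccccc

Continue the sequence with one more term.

lllllllllllwwwwwwwwwwwwwwwppppppppppppppppppppcccccccccccccc

Reading off run lengths: l runs 3, 5, 7, 9; w runs 3, 6, 9, 12; p runs 4, 8, 12, 16; c runs 2, 5, 8, 11 — each is linear in n (n = 1, 2, …).
At n = 5 the blocks have lengths 11, 15, 20, 14.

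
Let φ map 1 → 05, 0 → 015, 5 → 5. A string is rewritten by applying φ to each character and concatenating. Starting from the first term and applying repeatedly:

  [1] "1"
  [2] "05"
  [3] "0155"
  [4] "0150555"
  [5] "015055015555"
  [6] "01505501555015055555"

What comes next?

015055015550150555501505501555555

Applying the rule to each of the 20 symbols of 01505501555015055555 gives the pieces 015 05 5 015 5 5 015 05 5 5 5 015 05 5 015 5 5 5 5 5, which concatenate to the answer.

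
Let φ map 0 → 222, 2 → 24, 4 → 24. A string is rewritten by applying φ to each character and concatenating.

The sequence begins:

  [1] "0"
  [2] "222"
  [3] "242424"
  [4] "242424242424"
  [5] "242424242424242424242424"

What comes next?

Rewriting the 24 symbols of 242424242424242424242424 one by one yields 24 24 24 24 24 24 24 24 24 24 24 24 24 24 24 24 24 24 24 24 24 24 24 24; concatenated:

242424242424242424242424242424242424242424242424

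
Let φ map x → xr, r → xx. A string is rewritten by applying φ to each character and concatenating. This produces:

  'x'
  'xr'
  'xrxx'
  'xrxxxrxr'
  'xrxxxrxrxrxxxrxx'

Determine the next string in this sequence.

xrxxxrxrxrxxxrxxxrxxxrxrxrxxxrxr

Replace each of the 16 characters of xrxxxrxrxrxxxrxx in place — xr xx xr xr xr xx xr xx xr xx xr xr xr xx xr xr — and concatenate.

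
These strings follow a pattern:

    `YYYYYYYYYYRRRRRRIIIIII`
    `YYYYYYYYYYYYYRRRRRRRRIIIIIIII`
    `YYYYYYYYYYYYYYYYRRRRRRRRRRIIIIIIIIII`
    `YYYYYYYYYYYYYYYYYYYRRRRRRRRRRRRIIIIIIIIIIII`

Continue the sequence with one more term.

YYYYYYYYYYYYYYYYYYYYYYRRRRRRRRRRRRRRIIIIIIIIIIIIII

Reading off run lengths: Y runs 10, 13, 16, 19; R runs 6, 8, 10, 12; I runs 6, 8, 10, 12 — each is linear in n, where the shown terms are n = 3, 4, 5, 6.
Setting n = 7 gives 22, 14, 14 characters in each block.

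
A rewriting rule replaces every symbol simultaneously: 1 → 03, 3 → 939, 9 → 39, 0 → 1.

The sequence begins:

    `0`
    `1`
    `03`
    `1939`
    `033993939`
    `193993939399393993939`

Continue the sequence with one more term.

Rewriting the 21 symbols of 193993939399393993939 one by one yields 03 39 939 39 39 939 39 939 39 939 39 39 939 39 939 39 39 939 39 939 39; concatenated:

03399393939939399393993939399393993939399393993939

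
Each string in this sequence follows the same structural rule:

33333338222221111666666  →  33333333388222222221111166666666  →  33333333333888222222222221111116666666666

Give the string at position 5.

Reading off run lengths: 3 runs 7, 9, 11; 8 runs 1, 2, 3; 2 runs 5, 8, 11; 1 runs 4, 5, 6; 6 runs 6, 8, 10 — each is linear in n, where the shown terms are n = 2, 3, 4.
Setting n = 6 gives 15, 5, 17, 8, 14 characters in each block.

33333333333333388888222222222222222221111111166666666666666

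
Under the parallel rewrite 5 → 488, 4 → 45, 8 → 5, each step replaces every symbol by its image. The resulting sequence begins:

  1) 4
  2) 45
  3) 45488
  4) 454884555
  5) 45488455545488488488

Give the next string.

Rewriting the 20 symbols of 45488455545488488488 one by one yields 45 488 45 5 5 45 488 488 488 45 488 45 5 5 45 5 5 45 5 5; concatenated:

4548845554548848848845488455545554555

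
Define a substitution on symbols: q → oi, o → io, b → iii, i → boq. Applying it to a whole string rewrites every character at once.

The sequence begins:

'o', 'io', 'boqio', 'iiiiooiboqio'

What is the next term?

boqboqboqboqioioboqiiiiooiboqio

Apply φ to iiiiooiboqio symbol by symbol: i→boq, i→boq, i→boq, i→boq, o→io, o→io, i→boq, b→iii, o→io, q→oi, i→boq, o→io; joined: boq boq boq boq io io boq iii io oi boq io.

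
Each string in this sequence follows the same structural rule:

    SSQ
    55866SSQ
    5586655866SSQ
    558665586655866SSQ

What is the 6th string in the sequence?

5586655866558665586655866SSQ

Each term is the previous one with 55866 prepended.
From 558665586655866SSQ, 2 further steps: 558665586655866SSQ → 55866558665586655866SSQ → (answer).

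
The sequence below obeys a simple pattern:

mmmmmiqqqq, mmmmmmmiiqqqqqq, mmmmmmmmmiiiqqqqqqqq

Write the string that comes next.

Each string has the form m^{2n+1} i^{n-1} q^{2n}, where the shown terms are n = 2, 3, 4.
Setting n = 5 gives 11, 4, 10 characters in each block.

mmmmmmmmmmmiiiiqqqqqqqqqq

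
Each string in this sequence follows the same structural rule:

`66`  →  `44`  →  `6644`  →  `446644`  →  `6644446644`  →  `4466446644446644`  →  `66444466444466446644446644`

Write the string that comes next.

From term 3 onward, concatenate the second-to-last term with the last: 66·44 = 6644, 44·6644 = 446644, …
So term 8 is 4466446644446644·66444466444466446644446644.

446644664444664466444466444466446644446644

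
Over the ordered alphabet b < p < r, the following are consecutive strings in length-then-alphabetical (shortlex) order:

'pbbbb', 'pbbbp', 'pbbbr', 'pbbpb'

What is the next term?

The successor of pbbpb increments the rightmost position that isn't already r and resets every position after it to b.

pbbpp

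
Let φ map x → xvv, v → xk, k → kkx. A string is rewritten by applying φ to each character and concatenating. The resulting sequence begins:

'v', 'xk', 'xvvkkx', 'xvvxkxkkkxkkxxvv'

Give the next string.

Replace each of the 16 characters of xvvxkxkkkxkkxxvv in place — xvv xk xk xvv kkx xvv kkx kkx kkx xvv kkx kkx xvv xvv xk xk — and concatenate.

xvvxkxkxvvkkxxvvkkxkkxkkxxvvkkxkkxxvvxvvxkxk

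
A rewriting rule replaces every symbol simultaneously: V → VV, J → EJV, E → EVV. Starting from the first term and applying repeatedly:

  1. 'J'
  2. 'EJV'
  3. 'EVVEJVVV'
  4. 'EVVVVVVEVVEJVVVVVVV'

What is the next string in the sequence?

EVVVVVVVVVVVVVVEVVVVVVEVVEJVVVVVVVVVVVVVVV

Applying the rule to each of the 19 symbols of EVVVVVVEVVEJVVVVVVV gives the pieces EVV VV VV VV VV VV VV EVV VV VV EVV EJV VV VV VV VV VV VV VV, which concatenate to the answer.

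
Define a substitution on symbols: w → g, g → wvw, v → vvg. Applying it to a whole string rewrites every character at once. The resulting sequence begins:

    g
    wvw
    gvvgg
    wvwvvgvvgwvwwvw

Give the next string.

φ(wvwvvgvvgwvwwvw) expands symbol-by-symbol to g vvg g vvg vvg wvw vvg vvg wvw g vvg g g vvg g; joining the 15 pieces gives the next term.

gvvggvvgvvgwvwvvgvvgwvwgvvgggvvgg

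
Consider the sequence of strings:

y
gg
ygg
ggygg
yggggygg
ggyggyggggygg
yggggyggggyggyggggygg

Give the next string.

ggyggyggggyggyggggyggggyggyggggygg

Each term (from the third on) is the two preceding terms concatenated in order: term 3 = y·gg = ygg.
So term 8 is ggyggyggggygg·yggggyggggyggyggggygg.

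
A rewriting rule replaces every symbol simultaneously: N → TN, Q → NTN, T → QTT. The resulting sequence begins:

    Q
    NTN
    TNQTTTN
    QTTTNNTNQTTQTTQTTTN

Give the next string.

NTNQTTQTTQTTTNTNQTTTNNTNQTTQTTNTNQTTQTTNTNQTTQTTQTTTN

Applying the rule to each of the 19 symbols of QTTTNNTNQTTQTTQTTTN gives the pieces NTN QTT QTT QTT TN TN QTT TN NTN QTT QTT NTN QTT QTT NTN QTT QTT QTT TN, which concatenate to the answer.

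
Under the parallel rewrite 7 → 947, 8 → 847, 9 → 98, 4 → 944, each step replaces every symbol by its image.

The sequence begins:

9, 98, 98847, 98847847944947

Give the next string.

Rewriting the 14 symbols of 98847847944947 one by one yields 98 847 847 944 947 847 944 947 98 944 944 98 944 947; concatenated:

988478479449478479449479894494498944947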